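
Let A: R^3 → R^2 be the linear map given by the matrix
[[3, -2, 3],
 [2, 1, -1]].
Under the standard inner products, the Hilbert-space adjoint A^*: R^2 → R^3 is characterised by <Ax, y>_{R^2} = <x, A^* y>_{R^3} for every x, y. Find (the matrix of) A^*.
A^* = A^T =
[[3, 2],
 [-2, 1],
 [3, -1]]

For real matrices with standard dot products, the defining identity <Ax, y> = <x, A^* y> gives (Ax)^T y = x^T (A^*) y, i.e. x^T A^T y = x^T (A^*) y. Since this holds for all x, y, we must have A^* = A^T. Therefore
A^* =
[[3, 2],
 [-2, 1],
 [3, -1]].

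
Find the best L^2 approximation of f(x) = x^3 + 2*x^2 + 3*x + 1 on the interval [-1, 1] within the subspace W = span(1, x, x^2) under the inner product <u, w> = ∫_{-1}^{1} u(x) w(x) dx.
g(x) = 2*x^2 + 18*x/5 + 1

The best approximation g ∈ W is the orthogonal projection of f onto W. Writing g = a_0 + a_1 x + a_2 x^2, the coefficients solve the normal equations G · a = b where
  G_{ij} = <φ_i, φ_j> and b_i = <f, φ_i>, with φ_0 = 1, φ_1 = x, φ_2 = x^2.
G =
  [2, 0, 2/3]
  [0, 2/3, 0]
  [2/3, 0, 2/5],
b = (10/3, 12/5, 22/15).
Solving gives a_0 = 1, a_1 = 18/5, a_2 = 2, so
  g(x) = 2*x^2 + 18*x/5 + 1.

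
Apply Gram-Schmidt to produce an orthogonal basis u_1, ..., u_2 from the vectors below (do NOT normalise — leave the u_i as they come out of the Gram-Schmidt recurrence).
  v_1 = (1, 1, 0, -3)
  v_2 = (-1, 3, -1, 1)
Orthogonal basis:
  u_1 = (1, 1, 0, -3)
  u_2 = (-10/11, 34/11, -1, 8/11)

Apply the Gram-Schmidt recurrence
  u_1 = v_1
  u_i = v_i − Σ_{j<i} ((v_i · u_j) / (u_j · u_j)) · u_j.

Step by step this gives:
  u_1 = (1, 1, 0, -3)
  u_2 = (-10/11, 34/11, -1, 8/11)

Orthogonality check:
  u_2 · u_1 = 0 (should be 0)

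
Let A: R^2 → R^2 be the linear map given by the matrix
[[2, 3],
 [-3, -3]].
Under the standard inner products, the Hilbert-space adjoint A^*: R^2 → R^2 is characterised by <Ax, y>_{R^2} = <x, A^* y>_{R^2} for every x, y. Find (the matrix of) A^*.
A^* = A^T =
[[2, -3],
 [3, -3]]

For real matrices with standard dot products, the defining identity <Ax, y> = <x, A^* y> gives (Ax)^T y = x^T (A^*) y, i.e. x^T A^T y = x^T (A^*) y. Since this holds for all x, y, we must have A^* = A^T. Therefore
A^* =
[[2, -3],
 [3, -3]].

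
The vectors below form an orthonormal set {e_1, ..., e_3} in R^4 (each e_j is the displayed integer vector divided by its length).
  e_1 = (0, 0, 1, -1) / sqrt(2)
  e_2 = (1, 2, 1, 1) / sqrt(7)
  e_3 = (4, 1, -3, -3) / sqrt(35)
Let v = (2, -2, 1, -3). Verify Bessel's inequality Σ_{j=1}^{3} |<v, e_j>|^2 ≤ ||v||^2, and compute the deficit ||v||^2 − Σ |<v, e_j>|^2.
Σ |<v, e_j>|^2 = 72/5; ||v||^2 = 18; deficit = 18/5

Write each e_j = u_j / sqrt(<u_j, u_j>) where u_j is the displayed integer vector. Then <v, e_j> = <v, u_j> / sqrt(<u_j, u_j>), so |<v, e_j>|^2 = <v, u_j>^2 / <u_j, u_j>.
Coefficients: <v, e_1> = 4/sqrt(2), <v, e_2> = -4/sqrt(7), <v, e_3> = 12/sqrt(35).
Square and sum: Σ |<v, e_j>|^2 = 72/5.
Compute ||v||^2 = v·v = 18.
Deficit = 18 − 72/5 = 18/5 ≥ 0, confirming Bessel's inequality. (The deficit equals ||v − Σ <v,e_j> e_j||^2, the squared distance from v to span{e_j}.)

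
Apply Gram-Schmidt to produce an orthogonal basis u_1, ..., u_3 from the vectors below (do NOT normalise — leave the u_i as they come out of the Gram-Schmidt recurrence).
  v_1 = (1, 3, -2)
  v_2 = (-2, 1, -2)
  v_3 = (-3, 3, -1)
Orthogonal basis:
  u_1 = (1, 3, -2)
  u_2 = (-33/14, -1/14, -9/7)
  u_3 = (-92/101, 138/101, 161/101)

Apply the Gram-Schmidt recurrence
  u_1 = v_1
  u_i = v_i − Σ_{j<i} ((v_i · u_j) / (u_j · u_j)) · u_j.

Step by step this gives:
  u_1 = (1, 3, -2)
  u_2 = (-33/14, -1/14, -9/7)
  u_3 = (-92/101, 138/101, 161/101)

Orthogonality check:
  u_2 · u_1 = 0 (should be 0)
  u_3 · u_1 = 0 (should be 0)
  u_3 · u_2 = 0 (should be 0)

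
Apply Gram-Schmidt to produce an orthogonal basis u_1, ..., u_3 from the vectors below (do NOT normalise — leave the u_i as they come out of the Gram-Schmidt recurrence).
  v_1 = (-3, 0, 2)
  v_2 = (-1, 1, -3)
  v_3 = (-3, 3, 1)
Orthogonal basis:
  u_1 = (-3, 0, 2)
  u_2 = (-22/13, 1, -33/13)
  u_3 = (30/67, 165/67, 45/67)

Apply the Gram-Schmidt recurrence
  u_1 = v_1
  u_i = v_i − Σ_{j<i} ((v_i · u_j) / (u_j · u_j)) · u_j.

Step by step this gives:
  u_1 = (-3, 0, 2)
  u_2 = (-22/13, 1, -33/13)
  u_3 = (30/67, 165/67, 45/67)

Orthogonality check:
  u_2 · u_1 = 0 (should be 0)
  u_3 · u_1 = 0 (should be 0)
  u_3 · u_2 = 0 (should be 0)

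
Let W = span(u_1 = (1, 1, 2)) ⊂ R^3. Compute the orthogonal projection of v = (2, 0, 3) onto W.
proj_W(v) = (4/3, 4/3, 8/3)

Set up U = [u_1 | ... | u_1] ∈ R^(3×1). The projector onto W = col(U) is P = U (U^T U)^(-1) U^T.
Compute U^T U =
  [6],
and U^T v = (8).
Solve U^T U · c = U^T v for the coefficients: c = (4/3). The projection is proj_W(v) = U c.
Check: (v - proj_W(v)) · u_1 = 0  (should be 0).
Result: proj_W(v) = (4/3, 4/3, 8/3).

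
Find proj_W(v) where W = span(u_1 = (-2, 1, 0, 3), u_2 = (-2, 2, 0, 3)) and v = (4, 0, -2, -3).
proj_W(v) = (34/13, 0, 0, -51/13)

Set up U = [u_1 | ... | u_2] ∈ R^(4×2). The projector onto W = col(U) is P = U (U^T U)^(-1) U^T.
Compute U^T U =
  [14, 15]
  [15, 17],
and U^T v = (-17, -17).
Solve U^T U · c = U^T v for the coefficients: c = (-34/13, 17/13). The projection is proj_W(v) = U c.
Check: (v - proj_W(v)) · u_1 = 0  (should be 0).
Check: (v - proj_W(v)) · u_2 = 0  (should be 0).
Result: proj_W(v) = (34/13, 0, 0, -51/13).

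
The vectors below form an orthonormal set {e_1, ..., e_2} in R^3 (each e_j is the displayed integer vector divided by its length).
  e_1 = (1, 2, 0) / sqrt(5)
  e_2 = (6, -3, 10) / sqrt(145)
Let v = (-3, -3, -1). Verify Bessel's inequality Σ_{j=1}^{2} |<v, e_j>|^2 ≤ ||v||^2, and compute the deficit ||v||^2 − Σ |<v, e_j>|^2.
Σ |<v, e_j>|^2 = 542/29; ||v||^2 = 19; deficit = 9/29

Write each e_j = u_j / sqrt(<u_j, u_j>) where u_j is the displayed integer vector. Then <v, e_j> = <v, u_j> / sqrt(<u_j, u_j>), so |<v, e_j>|^2 = <v, u_j>^2 / <u_j, u_j>.
Coefficients: <v, e_1> = -9/sqrt(5), <v, e_2> = -19/sqrt(145).
Square and sum: Σ |<v, e_j>|^2 = 542/29.
Compute ||v||^2 = v·v = 19.
Deficit = 19 − 542/29 = 9/29 ≥ 0, confirming Bessel's inequality. (The deficit equals ||v − Σ <v,e_j> e_j||^2, the squared distance from v to span{e_j}.)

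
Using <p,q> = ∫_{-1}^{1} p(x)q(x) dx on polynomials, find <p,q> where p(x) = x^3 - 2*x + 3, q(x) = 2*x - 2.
<p,q> = -208/15

Expand the product: p(x)·q(x) = 2*x^4 - 2*x^3 - 4*x^2 + 10*x - 6.
∫_{-1}^{1} of each monomial x^k gives [2/(k+1) if k even, 0 if k odd]. Integrating term-by-term (or equivalently evaluating the antiderivative F(x) = 2*x^5/5 - x^4/2 - 4*x^3/3 + 5*x^2 - 6*x at the endpoints):
  F(1) − F(−1) = -73/30 − (343/30) = -208/15.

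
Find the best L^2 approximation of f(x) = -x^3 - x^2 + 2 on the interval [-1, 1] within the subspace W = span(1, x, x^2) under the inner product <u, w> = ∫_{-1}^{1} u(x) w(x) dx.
g(x) = -x^2 - 3*x/5 + 2

The best approximation g ∈ W is the orthogonal projection of f onto W. Writing g = a_0 + a_1 x + a_2 x^2, the coefficients solve the normal equations G · a = b where
  G_{ij} = <φ_i, φ_j> and b_i = <f, φ_i>, with φ_0 = 1, φ_1 = x, φ_2 = x^2.
G =
  [2, 0, 2/3]
  [0, 2/3, 0]
  [2/3, 0, 2/5],
b = (10/3, -2/5, 14/15).
Solving gives a_0 = 2, a_1 = -3/5, a_2 = -1, so
  g(x) = -x^2 - 3*x/5 + 2.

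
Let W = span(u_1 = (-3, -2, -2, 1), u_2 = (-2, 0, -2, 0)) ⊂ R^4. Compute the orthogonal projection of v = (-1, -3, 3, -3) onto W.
proj_W(v) = (6/11, -20/11, 16/11, 10/11)

Set up U = [u_1 | ... | u_2] ∈ R^(4×2). The projector onto W = col(U) is P = U (U^T U)^(-1) U^T.
Compute U^T U =
  [18, 10]
  [10, 8],
and U^T v = (0, -4).
Solve U^T U · c = U^T v for the coefficients: c = (10/11, -18/11). The projection is proj_W(v) = U c.
Check: (v - proj_W(v)) · u_1 = 0  (should be 0).
Check: (v - proj_W(v)) · u_2 = 0  (should be 0).
Result: proj_W(v) = (6/11, -20/11, 16/11, 10/11).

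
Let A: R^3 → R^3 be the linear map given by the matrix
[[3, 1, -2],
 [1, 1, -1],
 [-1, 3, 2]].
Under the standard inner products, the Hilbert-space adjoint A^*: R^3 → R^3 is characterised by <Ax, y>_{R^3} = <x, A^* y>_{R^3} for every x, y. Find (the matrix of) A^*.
A^* = A^T =
[[3, 1, -1],
 [1, 1, 3],
 [-2, -1, 2]]

For real matrices with standard dot products, the defining identity <Ax, y> = <x, A^* y> gives (Ax)^T y = x^T (A^*) y, i.e. x^T A^T y = x^T (A^*) y. Since this holds for all x, y, we must have A^* = A^T. Therefore
A^* =
[[3, 1, -1],
 [1, 1, 3],
 [-2, -1, 2]].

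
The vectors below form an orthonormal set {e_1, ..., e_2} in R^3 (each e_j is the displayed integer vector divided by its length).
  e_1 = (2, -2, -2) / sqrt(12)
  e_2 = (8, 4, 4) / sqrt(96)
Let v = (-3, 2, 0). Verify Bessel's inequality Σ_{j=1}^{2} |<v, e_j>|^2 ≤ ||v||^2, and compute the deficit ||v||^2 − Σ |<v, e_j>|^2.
Σ |<v, e_j>|^2 = 11; ||v||^2 = 13; deficit = 2

Write each e_j = u_j / sqrt(<u_j, u_j>) where u_j is the displayed integer vector. Then <v, e_j> = <v, u_j> / sqrt(<u_j, u_j>), so |<v, e_j>|^2 = <v, u_j>^2 / <u_j, u_j>.
Coefficients: <v, e_1> = -10/sqrt(12), <v, e_2> = -16/sqrt(96).
Square and sum: Σ |<v, e_j>|^2 = 11.
Compute ||v||^2 = v·v = 13.
Deficit = 13 − 11 = 2 ≥ 0, confirming Bessel's inequality. (The deficit equals ||v − Σ <v,e_j> e_j||^2, the squared distance from v to span{e_j}.)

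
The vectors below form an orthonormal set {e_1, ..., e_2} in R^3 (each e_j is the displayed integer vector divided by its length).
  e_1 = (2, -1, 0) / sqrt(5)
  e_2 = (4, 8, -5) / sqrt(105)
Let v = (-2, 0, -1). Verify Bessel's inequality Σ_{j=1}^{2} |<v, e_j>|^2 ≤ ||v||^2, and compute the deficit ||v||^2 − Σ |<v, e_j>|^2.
Σ |<v, e_j>|^2 = 23/7; ||v||^2 = 5; deficit = 12/7

Write each e_j = u_j / sqrt(<u_j, u_j>) where u_j is the displayed integer vector. Then <v, e_j> = <v, u_j> / sqrt(<u_j, u_j>), so |<v, e_j>|^2 = <v, u_j>^2 / <u_j, u_j>.
Coefficients: <v, e_1> = -4/sqrt(5), <v, e_2> = -3/sqrt(105).
Square and sum: Σ |<v, e_j>|^2 = 23/7.
Compute ||v||^2 = v·v = 5.
Deficit = 5 − 23/7 = 12/7 ≥ 0, confirming Bessel's inequality. (The deficit equals ||v − Σ <v,e_j> e_j||^2, the squared distance from v to span{e_j}.)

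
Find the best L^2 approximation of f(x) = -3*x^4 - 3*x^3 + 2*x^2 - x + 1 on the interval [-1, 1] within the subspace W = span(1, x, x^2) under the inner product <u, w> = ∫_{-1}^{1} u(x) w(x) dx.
g(x) = -4*x^2/7 - 14*x/5 + 44/35

The best approximation g ∈ W is the orthogonal projection of f onto W. Writing g = a_0 + a_1 x + a_2 x^2, the coefficients solve the normal equations G · a = b where
  G_{ij} = <φ_i, φ_j> and b_i = <f, φ_i>, with φ_0 = 1, φ_1 = x, φ_2 = x^2.
G =
  [2, 0, 2/3]
  [0, 2/3, 0]
  [2/3, 0, 2/5],
b = (32/15, -28/15, 64/105).
Solving gives a_0 = 44/35, a_1 = -14/5, a_2 = -4/7, so
  g(x) = -4*x^2/7 - 14*x/5 + 44/35.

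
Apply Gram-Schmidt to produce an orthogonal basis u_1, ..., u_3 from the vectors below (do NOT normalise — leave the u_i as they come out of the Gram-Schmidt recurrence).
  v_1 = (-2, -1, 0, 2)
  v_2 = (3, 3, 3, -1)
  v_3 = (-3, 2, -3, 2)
Orthogonal basis:
  u_1 = (-2, -1, 0, 2)
  u_2 = (5/9, 16/9, 3, 13/9)
  u_3 = (-139/131, 446/131, -279/131, 84/131)

Apply the Gram-Schmidt recurrence
  u_1 = v_1
  u_i = v_i − Σ_{j<i} ((v_i · u_j) / (u_j · u_j)) · u_j.

Step by step this gives:
  u_1 = (-2, -1, 0, 2)
  u_2 = (5/9, 16/9, 3, 13/9)
  u_3 = (-139/131, 446/131, -279/131, 84/131)

Orthogonality check:
  u_2 · u_1 = 0 (should be 0)
  u_3 · u_1 = 0 (should be 0)
  u_3 · u_2 = 0 (should be 0)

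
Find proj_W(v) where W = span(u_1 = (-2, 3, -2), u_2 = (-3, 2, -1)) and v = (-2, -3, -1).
proj_W(v) = (-65/42, -25/21, 53/42)

Set up U = [u_1 | ... | u_2] ∈ R^(3×2). The projector onto W = col(U) is P = U (U^T U)^(-1) U^T.
Compute U^T U =
  [17, 14]
  [14, 14],
and U^T v = (-3, 1).
Solve U^T U · c = U^T v for the coefficients: c = (-4/3, 59/42). The projection is proj_W(v) = U c.
Check: (v - proj_W(v)) · u_1 = 0  (should be 0).
Check: (v - proj_W(v)) · u_2 = 0  (should be 0).
Result: proj_W(v) = (-65/42, -25/21, 53/42).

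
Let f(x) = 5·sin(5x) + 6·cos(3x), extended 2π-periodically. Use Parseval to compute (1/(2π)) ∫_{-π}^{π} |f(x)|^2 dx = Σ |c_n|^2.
Σ |c_n|^2 = 61/2

Expand |f|^2 and use orthogonality of {sin(nx), cos(mx)} on [-π, π]:
  ∫_{-π}^{π} sin(nx)^2 dx = π, ∫ cos(mx)^2 dx = π, and cross terms integrate to 0.
So ∫_{-π}^{π} f(x)^2 dx = 5^2 · π + 6^2 · π = (25 + 36)π.
Divide by 2π: (25 + 36)/2 = 61/2.
By Parseval, this equals Σ |c_n|^2.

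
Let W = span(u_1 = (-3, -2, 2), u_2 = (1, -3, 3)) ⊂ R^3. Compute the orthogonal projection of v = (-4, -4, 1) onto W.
proj_W(v) = (-4, -5/2, 5/2)

Set up U = [u_1 | ... | u_2] ∈ R^(3×2). The projector onto W = col(U) is P = U (U^T U)^(-1) U^T.
Compute U^T U =
  [17, 9]
  [9, 19],
and U^T v = (22, 11).
Solve U^T U · c = U^T v for the coefficients: c = (29/22, -1/22). The projection is proj_W(v) = U c.
Check: (v - proj_W(v)) · u_1 = 0  (should be 0).
Check: (v - proj_W(v)) · u_2 = 0  (should be 0).
Result: proj_W(v) = (-4, -5/2, 5/2).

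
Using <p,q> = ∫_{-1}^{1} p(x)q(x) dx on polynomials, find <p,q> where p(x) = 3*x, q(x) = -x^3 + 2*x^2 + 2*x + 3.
<p,q> = 14/5

Expand the product: p(x)·q(x) = -3*x^4 + 6*x^3 + 6*x^2 + 9*x.
∫_{-1}^{1} of each monomial x^k gives [2/(k+1) if k even, 0 if k odd]. Integrating term-by-term (or equivalently evaluating the antiderivative F(x) = -3*x^5/5 + 3*x^4/2 + 2*x^3 + 9*x^2/2 at the endpoints):
  F(1) − F(−1) = 37/5 − (23/5) = 14/5.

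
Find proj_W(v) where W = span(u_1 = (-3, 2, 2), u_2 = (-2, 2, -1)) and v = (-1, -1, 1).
proj_W(v) = (-23/89, -12/89, 111/89)

Set up U = [u_1 | ... | u_2] ∈ R^(3×2). The projector onto W = col(U) is P = U (U^T U)^(-1) U^T.
Compute U^T U =
  [17, 8]
  [8, 9],
and U^T v = (3, -1).
Solve U^T U · c = U^T v for the coefficients: c = (35/89, -41/89). The projection is proj_W(v) = U c.
Check: (v - proj_W(v)) · u_1 = 0  (should be 0).
Check: (v - proj_W(v)) · u_2 = 0  (should be 0).
Result: proj_W(v) = (-23/89, -12/89, 111/89).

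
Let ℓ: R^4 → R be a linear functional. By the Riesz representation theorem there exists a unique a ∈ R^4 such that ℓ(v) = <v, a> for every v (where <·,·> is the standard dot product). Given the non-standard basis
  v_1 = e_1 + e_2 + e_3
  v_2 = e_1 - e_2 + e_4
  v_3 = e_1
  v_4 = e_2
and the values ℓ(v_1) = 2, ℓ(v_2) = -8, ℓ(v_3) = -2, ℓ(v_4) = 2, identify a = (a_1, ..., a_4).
a = (-2, 2, 2, -4)

Write a = (a_1, ..., a_4) in the standard basis. For each basis vector v_i, ℓ(v_i) = <v_i, a> is a linear equation in the a_j's. Collect the n equations into a matrix system V a = ℓ, where row i of V is v_i (expressed in the standard basis). Since V is invertible (lower-triangular with 1s on the diagonal, up to permutation), solve by back-substitution:
  V =
[[1, 1, 1, 0],
 [1, -1, 0, 1],
 [1, 0, 0, 0],
 [0, 1, 0, 0]]
  V a = (2, -8, -2, 2)
Solving gives a = (-2, 2, 2, -4).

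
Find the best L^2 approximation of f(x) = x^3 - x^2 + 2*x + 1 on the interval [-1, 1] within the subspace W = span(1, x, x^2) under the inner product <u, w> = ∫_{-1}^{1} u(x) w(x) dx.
g(x) = -x^2 + 13*x/5 + 1

The best approximation g ∈ W is the orthogonal projection of f onto W. Writing g = a_0 + a_1 x + a_2 x^2, the coefficients solve the normal equations G · a = b where
  G_{ij} = <φ_i, φ_j> and b_i = <f, φ_i>, with φ_0 = 1, φ_1 = x, φ_2 = x^2.
G =
  [2, 0, 2/3]
  [0, 2/3, 0]
  [2/3, 0, 2/5],
b = (4/3, 26/15, 4/15).
Solving gives a_0 = 1, a_1 = 13/5, a_2 = -1, so
  g(x) = -x^2 + 13*x/5 + 1.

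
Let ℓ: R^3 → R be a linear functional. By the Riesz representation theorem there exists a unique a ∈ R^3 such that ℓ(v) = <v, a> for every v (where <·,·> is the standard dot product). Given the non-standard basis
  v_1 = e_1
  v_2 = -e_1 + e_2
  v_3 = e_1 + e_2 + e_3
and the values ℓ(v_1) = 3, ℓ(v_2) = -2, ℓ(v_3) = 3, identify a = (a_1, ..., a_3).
a = (3, 1, -1)

Write a = (a_1, ..., a_3) in the standard basis. For each basis vector v_i, ℓ(v_i) = <v_i, a> is a linear equation in the a_j's. Collect the n equations into a matrix system V a = ℓ, where row i of V is v_i (expressed in the standard basis). Since V is invertible (lower-triangular with 1s on the diagonal, up to permutation), solve by back-substitution:
  V =
[[1, 0, 0],
 [-1, 1, 0],
 [1, 1, 1]]
  V a = (3, -2, 3)
Solving gives a = (3, 1, -1).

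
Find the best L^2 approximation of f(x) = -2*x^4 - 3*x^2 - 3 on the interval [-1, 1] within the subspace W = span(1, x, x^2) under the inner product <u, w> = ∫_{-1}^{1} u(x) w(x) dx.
g(x) = -33*x^2/7 - 99/35

The best approximation g ∈ W is the orthogonal projection of f onto W. Writing g = a_0 + a_1 x + a_2 x^2, the coefficients solve the normal equations G · a = b where
  G_{ij} = <φ_i, φ_j> and b_i = <f, φ_i>, with φ_0 = 1, φ_1 = x, φ_2 = x^2.
G =
  [2, 0, 2/3]
  [0, 2/3, 0]
  [2/3, 0, 2/5],
b = (-44/5, 0, -132/35).
Solving gives a_0 = -99/35, a_1 = 0, a_2 = -33/7, so
  g(x) = -33*x^2/7 - 99/35.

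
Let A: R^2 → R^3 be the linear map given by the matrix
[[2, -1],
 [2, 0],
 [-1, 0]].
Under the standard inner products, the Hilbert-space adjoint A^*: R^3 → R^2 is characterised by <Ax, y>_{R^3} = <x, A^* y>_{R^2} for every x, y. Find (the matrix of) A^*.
A^* = A^T =
[[2, 2, -1],
 [-1, 0, 0]]

For real matrices with standard dot products, the defining identity <Ax, y> = <x, A^* y> gives (Ax)^T y = x^T (A^*) y, i.e. x^T A^T y = x^T (A^*) y. Since this holds for all x, y, we must have A^* = A^T. Therefore
A^* =
[[2, 2, -1],
 [-1, 0, 0]].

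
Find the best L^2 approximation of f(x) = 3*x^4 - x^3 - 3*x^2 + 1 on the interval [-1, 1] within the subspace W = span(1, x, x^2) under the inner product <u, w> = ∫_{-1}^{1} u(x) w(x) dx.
g(x) = -3*x^2/7 - 3*x/5 + 26/35

The best approximation g ∈ W is the orthogonal projection of f onto W. Writing g = a_0 + a_1 x + a_2 x^2, the coefficients solve the normal equations G · a = b where
  G_{ij} = <φ_i, φ_j> and b_i = <f, φ_i>, with φ_0 = 1, φ_1 = x, φ_2 = x^2.
G =
  [2, 0, 2/3]
  [0, 2/3, 0]
  [2/3, 0, 2/5],
b = (6/5, -2/5, 34/105).
Solving gives a_0 = 26/35, a_1 = -3/5, a_2 = -3/7, so
  g(x) = -3*x^2/7 - 3*x/5 + 26/35.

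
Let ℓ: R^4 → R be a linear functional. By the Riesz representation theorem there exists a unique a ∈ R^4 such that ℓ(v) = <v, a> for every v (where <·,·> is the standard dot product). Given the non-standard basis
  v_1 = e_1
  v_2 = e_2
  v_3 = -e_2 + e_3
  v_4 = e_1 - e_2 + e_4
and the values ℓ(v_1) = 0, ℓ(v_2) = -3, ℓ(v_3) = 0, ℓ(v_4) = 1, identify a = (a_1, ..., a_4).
a = (0, -3, -3, -2)

Write a = (a_1, ..., a_4) in the standard basis. For each basis vector v_i, ℓ(v_i) = <v_i, a> is a linear equation in the a_j's. Collect the n equations into a matrix system V a = ℓ, where row i of V is v_i (expressed in the standard basis). Since V is invertible (lower-triangular with 1s on the diagonal, up to permutation), solve by back-substitution:
  V =
[[1, 0, 0, 0],
 [0, 1, 0, 0],
 [0, -1, 1, 0],
 [1, -1, 0, 1]]
  V a = (0, -3, 0, 1)
Solving gives a = (0, -3, -3, -2).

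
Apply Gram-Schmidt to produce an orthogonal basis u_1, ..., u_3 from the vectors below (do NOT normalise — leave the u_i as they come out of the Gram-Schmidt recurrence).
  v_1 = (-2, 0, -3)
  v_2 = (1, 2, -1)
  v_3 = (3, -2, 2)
Orthogonal basis:
  u_1 = (-2, 0, -3)
  u_2 = (15/13, 2, -10/13)
  u_3 = (120/77, -100/77, -80/77)

Apply the Gram-Schmidt recurrence
  u_1 = v_1
  u_i = v_i − Σ_{j<i} ((v_i · u_j) / (u_j · u_j)) · u_j.

Step by step this gives:
  u_1 = (-2, 0, -3)
  u_2 = (15/13, 2, -10/13)
  u_3 = (120/77, -100/77, -80/77)

Orthogonality check:
  u_2 · u_1 = 0 (should be 0)
  u_3 · u_1 = 0 (should be 0)
  u_3 · u_2 = 0 (should be 0)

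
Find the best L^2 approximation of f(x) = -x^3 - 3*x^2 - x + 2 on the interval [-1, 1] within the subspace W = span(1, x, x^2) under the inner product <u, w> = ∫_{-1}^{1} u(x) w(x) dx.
g(x) = -3*x^2 - 8*x/5 + 2

The best approximation g ∈ W is the orthogonal projection of f onto W. Writing g = a_0 + a_1 x + a_2 x^2, the coefficients solve the normal equations G · a = b where
  G_{ij} = <φ_i, φ_j> and b_i = <f, φ_i>, with φ_0 = 1, φ_1 = x, φ_2 = x^2.
G =
  [2, 0, 2/3]
  [0, 2/3, 0]
  [2/3, 0, 2/5],
b = (2, -16/15, 2/15).
Solving gives a_0 = 2, a_1 = -8/5, a_2 = -3, so
  g(x) = -3*x^2 - 8*x/5 + 2.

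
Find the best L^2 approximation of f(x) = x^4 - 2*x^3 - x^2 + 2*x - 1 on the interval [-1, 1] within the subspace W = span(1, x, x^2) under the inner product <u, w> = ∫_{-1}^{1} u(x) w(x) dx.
g(x) = -x^2/7 + 4*x/5 - 38/35

The best approximation g ∈ W is the orthogonal projection of f onto W. Writing g = a_0 + a_1 x + a_2 x^2, the coefficients solve the normal equations G · a = b where
  G_{ij} = <φ_i, φ_j> and b_i = <f, φ_i>, with φ_0 = 1, φ_1 = x, φ_2 = x^2.
G =
  [2, 0, 2/3]
  [0, 2/3, 0]
  [2/3, 0, 2/5],
b = (-34/15, 8/15, -82/105).
Solving gives a_0 = -38/35, a_1 = 4/5, a_2 = -1/7, so
  g(x) = -x^2/7 + 4*x/5 - 38/35.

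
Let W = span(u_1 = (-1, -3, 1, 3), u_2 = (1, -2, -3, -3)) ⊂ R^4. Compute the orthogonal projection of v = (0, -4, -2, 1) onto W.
proj_W(v) = (-65/411, -1750/411, -557/411, 65/137)

Set up U = [u_1 | ... | u_2] ∈ R^(4×2). The projector onto W = col(U) is P = U (U^T U)^(-1) U^T.
Compute U^T U =
  [20, -7]
  [-7, 23],
and U^T v = (13, 11).
Solve U^T U · c = U^T v for the coefficients: c = (376/411, 311/411). The projection is proj_W(v) = U c.
Check: (v - proj_W(v)) · u_1 = 0  (should be 0).
Check: (v - proj_W(v)) · u_2 = 0  (should be 0).
Result: proj_W(v) = (-65/411, -1750/411, -557/411, 65/137).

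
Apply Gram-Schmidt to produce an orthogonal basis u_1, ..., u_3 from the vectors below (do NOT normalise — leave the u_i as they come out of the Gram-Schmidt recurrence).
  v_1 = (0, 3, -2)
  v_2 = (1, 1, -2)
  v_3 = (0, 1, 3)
Orthogonal basis:
  u_1 = (0, 3, -2)
  u_2 = (1, -8/13, -12/13)
  u_3 = (44/29, 22/29, 33/29)

Apply the Gram-Schmidt recurrence
  u_1 = v_1
  u_i = v_i − Σ_{j<i} ((v_i · u_j) / (u_j · u_j)) · u_j.

Step by step this gives:
  u_1 = (0, 3, -2)
  u_2 = (1, -8/13, -12/13)
  u_3 = (44/29, 22/29, 33/29)

Orthogonality check:
  u_2 · u_1 = 0 (should be 0)
  u_3 · u_1 = 0 (should be 0)
  u_3 · u_2 = 0 (should be 0)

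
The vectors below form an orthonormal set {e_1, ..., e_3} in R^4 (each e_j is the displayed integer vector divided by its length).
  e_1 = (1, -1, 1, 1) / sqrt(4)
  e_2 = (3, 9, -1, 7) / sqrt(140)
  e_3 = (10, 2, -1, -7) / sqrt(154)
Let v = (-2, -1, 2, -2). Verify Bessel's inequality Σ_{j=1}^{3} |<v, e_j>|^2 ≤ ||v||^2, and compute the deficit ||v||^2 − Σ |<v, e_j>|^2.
Σ |<v, e_j>|^2 = 427/55; ||v||^2 = 13; deficit = 288/55

Write each e_j = u_j / sqrt(<u_j, u_j>) where u_j is the displayed integer vector. Then <v, e_j> = <v, u_j> / sqrt(<u_j, u_j>), so |<v, e_j>|^2 = <v, u_j>^2 / <u_j, u_j>.
Coefficients: <v, e_1> = -1/sqrt(4), <v, e_2> = -31/sqrt(140), <v, e_3> = -10/sqrt(154).
Square and sum: Σ |<v, e_j>|^2 = 427/55.
Compute ||v||^2 = v·v = 13.
Deficit = 13 − 427/55 = 288/55 ≥ 0, confirming Bessel's inequality. (The deficit equals ||v − Σ <v,e_j> e_j||^2, the squared distance from v to span{e_j}.)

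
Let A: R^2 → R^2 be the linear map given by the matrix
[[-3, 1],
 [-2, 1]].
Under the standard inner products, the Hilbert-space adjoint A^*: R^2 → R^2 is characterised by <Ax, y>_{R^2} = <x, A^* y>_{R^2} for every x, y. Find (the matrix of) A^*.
A^* = A^T =
[[-3, -2],
 [1, 1]]

For real matrices with standard dot products, the defining identity <Ax, y> = <x, A^* y> gives (Ax)^T y = x^T (A^*) y, i.e. x^T A^T y = x^T (A^*) y. Since this holds for all x, y, we must have A^* = A^T. Therefore
A^* =
[[-3, -2],
 [1, 1]].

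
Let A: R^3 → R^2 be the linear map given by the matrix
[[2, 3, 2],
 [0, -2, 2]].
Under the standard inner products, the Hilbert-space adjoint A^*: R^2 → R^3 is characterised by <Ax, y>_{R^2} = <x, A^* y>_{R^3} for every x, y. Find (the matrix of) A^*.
A^* = A^T =
[[2, 0],
 [3, -2],
 [2, 2]]

For real matrices with standard dot products, the defining identity <Ax, y> = <x, A^* y> gives (Ax)^T y = x^T (A^*) y, i.e. x^T A^T y = x^T (A^*) y. Since this holds for all x, y, we must have A^* = A^T. Therefore
A^* =
[[2, 0],
 [3, -2],
 [2, 2]].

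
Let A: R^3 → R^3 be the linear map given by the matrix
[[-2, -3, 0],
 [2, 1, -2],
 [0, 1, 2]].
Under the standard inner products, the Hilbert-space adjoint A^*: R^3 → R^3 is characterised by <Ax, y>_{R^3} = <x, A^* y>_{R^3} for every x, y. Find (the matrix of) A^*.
A^* = A^T =
[[-2, 2, 0],
 [-3, 1, 1],
 [0, -2, 2]]

For real matrices with standard dot products, the defining identity <Ax, y> = <x, A^* y> gives (Ax)^T y = x^T (A^*) y, i.e. x^T A^T y = x^T (A^*) y. Since this holds for all x, y, we must have A^* = A^T. Therefore
A^* =
[[-2, 2, 0],
 [-3, 1, 1],
 [0, -2, 2]].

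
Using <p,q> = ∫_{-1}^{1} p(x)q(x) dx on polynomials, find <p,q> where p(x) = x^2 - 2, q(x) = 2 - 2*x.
<p,q> = -20/3

Expand the product: p(x)·q(x) = -2*x^3 + 2*x^2 + 4*x - 4.
∫_{-1}^{1} of each monomial x^k gives [2/(k+1) if k even, 0 if k odd]. Integrating term-by-term (or equivalently evaluating the antiderivative F(x) = -x^4/2 + 2*x^3/3 + 2*x^2 - 4*x at the endpoints):
  F(1) − F(−1) = -11/6 − (29/6) = -20/3.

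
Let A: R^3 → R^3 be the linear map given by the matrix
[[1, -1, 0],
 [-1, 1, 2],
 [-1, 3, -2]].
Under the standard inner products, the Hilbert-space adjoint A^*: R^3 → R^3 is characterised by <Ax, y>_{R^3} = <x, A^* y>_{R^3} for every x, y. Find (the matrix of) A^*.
A^* = A^T =
[[1, -1, -1],
 [-1, 1, 3],
 [0, 2, -2]]

For real matrices with standard dot products, the defining identity <Ax, y> = <x, A^* y> gives (Ax)^T y = x^T (A^*) y, i.e. x^T A^T y = x^T (A^*) y. Since this holds for all x, y, we must have A^* = A^T. Therefore
A^* =
[[1, -1, -1],
 [-1, 1, 3],
 [0, 2, -2]].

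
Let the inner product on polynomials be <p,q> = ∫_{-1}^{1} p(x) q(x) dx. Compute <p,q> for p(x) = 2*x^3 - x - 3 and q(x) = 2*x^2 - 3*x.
<p,q> = -22/5

Expand the product: p(x)·q(x) = 4*x^5 - 6*x^4 - 2*x^3 - 3*x^2 + 9*x.
∫_{-1}^{1} of each monomial x^k gives [2/(k+1) if k even, 0 if k odd]. Integrating term-by-term (or equivalently evaluating the antiderivative F(x) = 2*x^6/3 - 6*x^5/5 - x^4/2 - x^3 + 9*x^2/2 at the endpoints):
  F(1) − F(−1) = 37/15 − (103/15) = -22/5.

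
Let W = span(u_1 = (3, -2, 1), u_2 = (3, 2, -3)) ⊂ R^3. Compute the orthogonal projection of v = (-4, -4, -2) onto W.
proj_W(v) = (-54/19, -10/19, 28/19)

Set up U = [u_1 | ... | u_2] ∈ R^(3×2). The projector onto W = col(U) is P = U (U^T U)^(-1) U^T.
Compute U^T U =
  [14, 2]
  [2, 22],
and U^T v = (-6, -14).
Solve U^T U · c = U^T v for the coefficients: c = (-13/38, -23/38). The projection is proj_W(v) = U c.
Check: (v - proj_W(v)) · u_1 = 0  (should be 0).
Check: (v - proj_W(v)) · u_2 = 0  (should be 0).
Result: proj_W(v) = (-54/19, -10/19, 28/19).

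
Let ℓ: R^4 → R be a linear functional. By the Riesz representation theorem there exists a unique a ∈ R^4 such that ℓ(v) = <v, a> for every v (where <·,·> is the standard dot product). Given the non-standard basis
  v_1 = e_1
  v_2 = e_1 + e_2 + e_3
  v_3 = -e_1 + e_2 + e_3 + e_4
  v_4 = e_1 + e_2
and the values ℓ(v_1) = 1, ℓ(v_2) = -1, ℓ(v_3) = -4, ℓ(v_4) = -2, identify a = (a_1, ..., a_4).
a = (1, -3, 1, -1)

Write a = (a_1, ..., a_4) in the standard basis. For each basis vector v_i, ℓ(v_i) = <v_i, a> is a linear equation in the a_j's. Collect the n equations into a matrix system V a = ℓ, where row i of V is v_i (expressed in the standard basis). Since V is invertible (lower-triangular with 1s on the diagonal, up to permutation), solve by back-substitution:
  V =
[[1, 0, 0, 0],
 [1, 1, 1, 0],
 [-1, 1, 1, 1],
 [1, 1, 0, 0]]
  V a = (1, -1, -4, -2)
Solving gives a = (1, -3, 1, -1).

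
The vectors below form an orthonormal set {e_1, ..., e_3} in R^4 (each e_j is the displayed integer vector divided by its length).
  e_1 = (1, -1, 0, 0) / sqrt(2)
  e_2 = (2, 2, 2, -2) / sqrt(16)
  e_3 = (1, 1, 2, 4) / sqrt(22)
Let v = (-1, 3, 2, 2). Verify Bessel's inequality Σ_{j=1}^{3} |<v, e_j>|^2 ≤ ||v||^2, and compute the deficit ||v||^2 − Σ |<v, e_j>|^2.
Σ |<v, e_j>|^2 = 197/11; ||v||^2 = 18; deficit = 1/11

Write each e_j = u_j / sqrt(<u_j, u_j>) where u_j is the displayed integer vector. Then <v, e_j> = <v, u_j> / sqrt(<u_j, u_j>), so |<v, e_j>|^2 = <v, u_j>^2 / <u_j, u_j>.
Coefficients: <v, e_1> = -4/sqrt(2), <v, e_2> = 4/sqrt(16), <v, e_3> = 14/sqrt(22).
Square and sum: Σ |<v, e_j>|^2 = 197/11.
Compute ||v||^2 = v·v = 18.
Deficit = 18 − 197/11 = 1/11 ≥ 0, confirming Bessel's inequality. (The deficit equals ||v − Σ <v,e_j> e_j||^2, the squared distance from v to span{e_j}.)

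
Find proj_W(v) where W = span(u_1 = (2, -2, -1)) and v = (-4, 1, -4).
proj_W(v) = (-4/3, 4/3, 2/3)

Set up U = [u_1 | ... | u_1] ∈ R^(3×1). The projector onto W = col(U) is P = U (U^T U)^(-1) U^T.
Compute U^T U =
  [9],
and U^T v = (-6).
Solve U^T U · c = U^T v for the coefficients: c = (-2/3). The projection is proj_W(v) = U c.
Check: (v - proj_W(v)) · u_1 = 0  (should be 0).
Result: proj_W(v) = (-4/3, 4/3, 2/3).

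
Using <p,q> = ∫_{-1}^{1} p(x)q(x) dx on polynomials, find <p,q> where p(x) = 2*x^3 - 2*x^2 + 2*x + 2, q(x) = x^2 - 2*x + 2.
<p,q> = 8/5

Expand the product: p(x)·q(x) = 2*x^5 - 6*x^4 + 10*x^3 - 6*x^2 + 4.
∫_{-1}^{1} of each monomial x^k gives [2/(k+1) if k even, 0 if k odd]. Integrating term-by-term (or equivalently evaluating the antiderivative F(x) = x^6/3 - 6*x^5/5 + 5*x^4/2 - 2*x^3 + 4*x at the endpoints):
  F(1) − F(−1) = 109/30 − (61/30) = 8/5.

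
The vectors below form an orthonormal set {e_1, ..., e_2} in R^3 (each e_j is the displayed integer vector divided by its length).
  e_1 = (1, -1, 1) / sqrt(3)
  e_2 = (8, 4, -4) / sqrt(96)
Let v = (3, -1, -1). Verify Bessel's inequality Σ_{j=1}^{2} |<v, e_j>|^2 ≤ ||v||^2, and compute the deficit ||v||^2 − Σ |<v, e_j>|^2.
Σ |<v, e_j>|^2 = 9; ||v||^2 = 11; deficit = 2

Write each e_j = u_j / sqrt(<u_j, u_j>) where u_j is the displayed integer vector. Then <v, e_j> = <v, u_j> / sqrt(<u_j, u_j>), so |<v, e_j>|^2 = <v, u_j>^2 / <u_j, u_j>.
Coefficients: <v, e_1> = 3/sqrt(3), <v, e_2> = 24/sqrt(96).
Square and sum: Σ |<v, e_j>|^2 = 9.
Compute ||v||^2 = v·v = 11.
Deficit = 11 − 9 = 2 ≥ 0, confirming Bessel's inequality. (The deficit equals ||v − Σ <v,e_j> e_j||^2, the squared distance from v to span{e_j}.)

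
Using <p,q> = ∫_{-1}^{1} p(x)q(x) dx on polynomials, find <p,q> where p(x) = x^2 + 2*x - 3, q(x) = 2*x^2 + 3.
<p,q> = -96/5

Expand the product: p(x)·q(x) = 2*x^4 + 4*x^3 - 3*x^2 + 6*x - 9.
∫_{-1}^{1} of each monomial x^k gives [2/(k+1) if k even, 0 if k odd]. Integrating term-by-term (or equivalently evaluating the antiderivative F(x) = 2*x^5/5 + x^4 - x^3 + 3*x^2 - 9*x at the endpoints):
  F(1) − F(−1) = -28/5 − (68/5) = -96/5.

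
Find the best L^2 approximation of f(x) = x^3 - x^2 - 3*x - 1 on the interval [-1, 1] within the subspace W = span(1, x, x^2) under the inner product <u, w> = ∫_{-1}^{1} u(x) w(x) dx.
g(x) = -x^2 - 12*x/5 - 1

The best approximation g ∈ W is the orthogonal projection of f onto W. Writing g = a_0 + a_1 x + a_2 x^2, the coefficients solve the normal equations G · a = b where
  G_{ij} = <φ_i, φ_j> and b_i = <f, φ_i>, with φ_0 = 1, φ_1 = x, φ_2 = x^2.
G =
  [2, 0, 2/3]
  [0, 2/3, 0]
  [2/3, 0, 2/5],
b = (-8/3, -8/5, -16/15).
Solving gives a_0 = -1, a_1 = -12/5, a_2 = -1, so
  g(x) = -x^2 - 12*x/5 - 1.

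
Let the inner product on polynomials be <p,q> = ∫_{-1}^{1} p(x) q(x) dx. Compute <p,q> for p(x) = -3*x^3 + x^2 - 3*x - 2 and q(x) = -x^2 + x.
<p,q> = -34/15

Expand the product: p(x)·q(x) = 3*x^5 - 4*x^4 + 4*x^3 - x^2 - 2*x.
∫_{-1}^{1} of each monomial x^k gives [2/(k+1) if k even, 0 if k odd]. Integrating term-by-term (or equivalently evaluating the antiderivative F(x) = x^6/2 - 4*x^5/5 + x^4 - x^3/3 - x^2 at the endpoints):
  F(1) − F(−1) = -19/30 − (49/30) = -34/15.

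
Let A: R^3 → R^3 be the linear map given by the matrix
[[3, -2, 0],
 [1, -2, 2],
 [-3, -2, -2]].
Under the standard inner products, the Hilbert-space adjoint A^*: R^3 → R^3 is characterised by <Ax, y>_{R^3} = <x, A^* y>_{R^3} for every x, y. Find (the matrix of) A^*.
A^* = A^T =
[[3, 1, -3],
 [-2, -2, -2],
 [0, 2, -2]]

For real matrices with standard dot products, the defining identity <Ax, y> = <x, A^* y> gives (Ax)^T y = x^T (A^*) y, i.e. x^T A^T y = x^T (A^*) y. Since this holds for all x, y, we must have A^* = A^T. Therefore
A^* =
[[3, 1, -3],
 [-2, -2, -2],
 [0, 2, -2]].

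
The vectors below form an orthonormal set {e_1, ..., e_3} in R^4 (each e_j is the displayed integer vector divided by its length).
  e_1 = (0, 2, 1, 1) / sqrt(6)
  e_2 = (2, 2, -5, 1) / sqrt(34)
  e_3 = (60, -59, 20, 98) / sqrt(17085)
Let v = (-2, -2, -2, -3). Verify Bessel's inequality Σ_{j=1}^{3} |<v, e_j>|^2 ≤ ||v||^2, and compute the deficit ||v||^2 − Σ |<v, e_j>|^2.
Σ |<v, e_j>|^2 = 6746/335; ||v||^2 = 21; deficit = 289/335

Write each e_j = u_j / sqrt(<u_j, u_j>) where u_j is the displayed integer vector. Then <v, e_j> = <v, u_j> / sqrt(<u_j, u_j>), so |<v, e_j>|^2 = <v, u_j>^2 / <u_j, u_j>.
Coefficients: <v, e_1> = -9/sqrt(6), <v, e_2> = -1/sqrt(34), <v, e_3> = -336/sqrt(17085).
Square and sum: Σ |<v, e_j>|^2 = 6746/335.
Compute ||v||^2 = v·v = 21.
Deficit = 21 − 6746/335 = 289/335 ≥ 0, confirming Bessel's inequality. (The deficit equals ||v − Σ <v,e_j> e_j||^2, the squared distance from v to span{e_j}.)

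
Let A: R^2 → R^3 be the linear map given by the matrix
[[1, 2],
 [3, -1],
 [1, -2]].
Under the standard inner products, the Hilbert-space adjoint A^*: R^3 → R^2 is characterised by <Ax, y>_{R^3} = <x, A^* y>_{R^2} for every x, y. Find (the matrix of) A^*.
A^* = A^T =
[[1, 3, 1],
 [2, -1, -2]]

For real matrices with standard dot products, the defining identity <Ax, y> = <x, A^* y> gives (Ax)^T y = x^T (A^*) y, i.e. x^T A^T y = x^T (A^*) y. Since this holds for all x, y, we must have A^* = A^T. Therefore
A^* =
[[1, 3, 1],
 [2, -1, -2]].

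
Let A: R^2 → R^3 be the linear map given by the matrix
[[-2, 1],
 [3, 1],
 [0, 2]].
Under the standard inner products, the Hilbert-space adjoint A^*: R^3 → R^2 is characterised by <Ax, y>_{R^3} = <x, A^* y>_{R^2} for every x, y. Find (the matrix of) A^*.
A^* = A^T =
[[-2, 3, 0],
 [1, 1, 2]]

For real matrices with standard dot products, the defining identity <Ax, y> = <x, A^* y> gives (Ax)^T y = x^T (A^*) y, i.e. x^T A^T y = x^T (A^*) y. Since this holds for all x, y, we must have A^* = A^T. Therefore
A^* =
[[-2, 3, 0],
 [1, 1, 2]].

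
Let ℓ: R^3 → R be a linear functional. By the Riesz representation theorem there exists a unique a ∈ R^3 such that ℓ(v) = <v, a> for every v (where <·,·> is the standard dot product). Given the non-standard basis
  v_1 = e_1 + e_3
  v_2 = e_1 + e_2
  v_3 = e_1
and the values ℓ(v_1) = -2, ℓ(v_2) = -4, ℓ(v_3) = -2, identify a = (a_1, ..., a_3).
a = (-2, -2, 0)

Write a = (a_1, ..., a_3) in the standard basis. For each basis vector v_i, ℓ(v_i) = <v_i, a> is a linear equation in the a_j's. Collect the n equations into a matrix system V a = ℓ, where row i of V is v_i (expressed in the standard basis). Since V is invertible (lower-triangular with 1s on the diagonal, up to permutation), solve by back-substitution:
  V =
[[1, 0, 1],
 [1, 1, 0],
 [1, 0, 0]]
  V a = (-2, -4, -2)
Solving gives a = (-2, -2, 0).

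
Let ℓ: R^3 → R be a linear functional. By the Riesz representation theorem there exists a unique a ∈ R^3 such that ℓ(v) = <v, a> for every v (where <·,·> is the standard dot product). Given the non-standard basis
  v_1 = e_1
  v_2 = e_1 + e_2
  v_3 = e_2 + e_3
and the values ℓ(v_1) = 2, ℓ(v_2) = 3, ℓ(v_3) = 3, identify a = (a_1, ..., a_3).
a = (2, 1, 2)

Write a = (a_1, ..., a_3) in the standard basis. For each basis vector v_i, ℓ(v_i) = <v_i, a> is a linear equation in the a_j's. Collect the n equations into a matrix system V a = ℓ, where row i of V is v_i (expressed in the standard basis). Since V is invertible (lower-triangular with 1s on the diagonal, up to permutation), solve by back-substitution:
  V =
[[1, 0, 0],
 [1, 1, 0],
 [0, 1, 1]]
  V a = (2, 3, 3)
Solving gives a = (2, 1, 2).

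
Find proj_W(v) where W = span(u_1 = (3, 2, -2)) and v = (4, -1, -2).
proj_W(v) = (42/17, 28/17, -28/17)

Set up U = [u_1 | ... | u_1] ∈ R^(3×1). The projector onto W = col(U) is P = U (U^T U)^(-1) U^T.
Compute U^T U =
  [17],
and U^T v = (14).
Solve U^T U · c = U^T v for the coefficients: c = (14/17). The projection is proj_W(v) = U c.
Check: (v - proj_W(v)) · u_1 = 0  (should be 0).
Result: proj_W(v) = (42/17, 28/17, -28/17).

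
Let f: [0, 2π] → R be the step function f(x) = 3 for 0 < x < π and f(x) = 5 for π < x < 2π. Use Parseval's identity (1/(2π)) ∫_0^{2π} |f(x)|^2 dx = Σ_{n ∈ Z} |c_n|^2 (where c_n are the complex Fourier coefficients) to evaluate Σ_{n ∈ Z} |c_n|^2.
Σ |c_n|^2 = 17

Parseval equates the L^2 energy of f (normalised by 1/(2π)) with the ℓ^2 sum of its Fourier coefficients: (1/(2π)) ∫_0^{2π} |f|^2 = Σ |c_n|^2.
Compute the left side: (1/(2π)) [∫_0^π 3^2 dx + ∫_π^{2π} 5^2 dx] = (1/(2π)) · (9π + 25π) = (9 + 25)/2 = 17.
So Σ_{n ∈ Z} |c_n|^2 = 17.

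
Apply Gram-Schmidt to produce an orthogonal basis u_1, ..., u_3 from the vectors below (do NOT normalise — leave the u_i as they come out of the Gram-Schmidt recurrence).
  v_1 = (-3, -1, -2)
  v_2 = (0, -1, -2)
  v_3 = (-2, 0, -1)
Orthogonal basis:
  u_1 = (-3, -1, -2)
  u_2 = (15/14, -9/14, -9/7)
  u_3 = (0, 2/5, -1/5)

Apply the Gram-Schmidt recurrence
  u_1 = v_1
  u_i = v_i − Σ_{j<i} ((v_i · u_j) / (u_j · u_j)) · u_j.

Step by step this gives:
  u_1 = (-3, -1, -2)
  u_2 = (15/14, -9/14, -9/7)
  u_3 = (0, 2/5, -1/5)

Orthogonality check:
  u_2 · u_1 = 0 (should be 0)
  u_3 · u_1 = 0 (should be 0)
  u_3 · u_2 = 0 (should be 0)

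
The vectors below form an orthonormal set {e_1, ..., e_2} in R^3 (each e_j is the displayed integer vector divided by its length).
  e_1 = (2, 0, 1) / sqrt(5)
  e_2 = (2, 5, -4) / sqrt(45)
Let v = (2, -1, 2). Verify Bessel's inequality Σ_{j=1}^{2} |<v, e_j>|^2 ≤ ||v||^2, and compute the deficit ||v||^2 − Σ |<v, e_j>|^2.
Σ |<v, e_j>|^2 = 9; ||v||^2 = 9; deficit = 0

Write each e_j = u_j / sqrt(<u_j, u_j>) where u_j is the displayed integer vector. Then <v, e_j> = <v, u_j> / sqrt(<u_j, u_j>), so |<v, e_j>|^2 = <v, u_j>^2 / <u_j, u_j>.
Coefficients: <v, e_1> = 6/sqrt(5), <v, e_2> = -9/sqrt(45).
Square and sum: Σ |<v, e_j>|^2 = 9.
Compute ||v||^2 = v·v = 9.
Deficit = 9 − 9 = 0 ≥ 0, confirming Bessel's inequality. (The deficit equals ||v − Σ <v,e_j> e_j||^2, the squared distance from v to span{e_j}.)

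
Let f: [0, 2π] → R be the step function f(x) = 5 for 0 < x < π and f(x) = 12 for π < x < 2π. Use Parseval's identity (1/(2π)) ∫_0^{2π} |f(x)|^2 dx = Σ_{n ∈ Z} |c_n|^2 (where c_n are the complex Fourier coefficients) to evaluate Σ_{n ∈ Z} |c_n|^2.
Σ |c_n|^2 = 169/2

Parseval equates the L^2 energy of f (normalised by 1/(2π)) with the ℓ^2 sum of its Fourier coefficients: (1/(2π)) ∫_0^{2π} |f|^2 = Σ |c_n|^2.
Compute the left side: (1/(2π)) [∫_0^π 5^2 dx + ∫_π^{2π} 12^2 dx] = (1/(2π)) · (25π + 144π) = (25 + 144)/2 = 169/2.
So Σ_{n ∈ Z} |c_n|^2 = 169/2.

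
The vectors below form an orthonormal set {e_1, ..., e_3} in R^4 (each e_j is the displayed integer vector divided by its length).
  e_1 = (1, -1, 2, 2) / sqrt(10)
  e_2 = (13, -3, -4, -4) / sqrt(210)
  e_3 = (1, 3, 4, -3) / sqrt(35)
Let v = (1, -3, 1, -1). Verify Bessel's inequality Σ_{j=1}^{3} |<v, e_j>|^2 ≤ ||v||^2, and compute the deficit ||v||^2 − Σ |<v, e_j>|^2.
Σ |<v, e_j>|^2 = 59/15; ||v||^2 = 12; deficit = 121/15

Write each e_j = u_j / sqrt(<u_j, u_j>) where u_j is the displayed integer vector. Then <v, e_j> = <v, u_j> / sqrt(<u_j, u_j>), so |<v, e_j>|^2 = <v, u_j>^2 / <u_j, u_j>.
Coefficients: <v, e_1> = 4/sqrt(10), <v, e_2> = 22/sqrt(210), <v, e_3> = -1/sqrt(35).
Square and sum: Σ |<v, e_j>|^2 = 59/15.
Compute ||v||^2 = v·v = 12.
Deficit = 12 − 59/15 = 121/15 ≥ 0, confirming Bessel's inequality. (The deficit equals ||v − Σ <v,e_j> e_j||^2, the squared distance from v to span{e_j}.)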